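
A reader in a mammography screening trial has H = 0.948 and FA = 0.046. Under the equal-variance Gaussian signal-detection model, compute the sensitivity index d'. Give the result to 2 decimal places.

Φ⁻¹(H) = 1.626
Φ⁻¹(FA) = -1.685
d' = z(H) − z(FA) = 1.626 − (-1.685) = 3.311

d' = 3.31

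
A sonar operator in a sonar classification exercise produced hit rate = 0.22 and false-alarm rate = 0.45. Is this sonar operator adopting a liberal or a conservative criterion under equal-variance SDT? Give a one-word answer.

z(H) = -0.772, z(FA) = -0.126
c = −½·(z(H) + z(FA)) = 0.449
c > 0 → conservative criterion (biased toward responding “no”).

conservative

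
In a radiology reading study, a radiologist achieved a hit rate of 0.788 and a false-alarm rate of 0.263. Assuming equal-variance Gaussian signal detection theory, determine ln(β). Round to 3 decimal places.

ln β = -0.119

z(H) = z(0.788) = 0.7995
z(FA) = z(0.263) = -0.6341
ln β = −½·[z(H)² − z(FA)²] = −0.5 × (0.6392 − 0.4021) = -0.11855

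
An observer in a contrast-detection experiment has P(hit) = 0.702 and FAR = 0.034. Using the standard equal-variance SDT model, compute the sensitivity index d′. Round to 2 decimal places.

d′ = 2.36

Φ⁻¹(H) = 0.5302
Φ⁻¹(FA) = -1.8250
d' = z(H) − z(FA) = 0.5302 − (-1.8250) = 2.3552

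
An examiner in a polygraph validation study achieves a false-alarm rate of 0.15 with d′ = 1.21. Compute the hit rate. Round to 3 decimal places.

hit rate = 0.569

z(false-alarm rate) = z(0.15) = -1.0364
z(H) = z(FA) + d' = -1.0364 + 1.21 = 0.1736
hit rate = Φ(0.1736) = 0.5689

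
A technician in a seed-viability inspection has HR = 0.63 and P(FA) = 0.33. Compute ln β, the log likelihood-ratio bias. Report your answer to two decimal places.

z(H) = z(0.63) = 0.332
z(FA) = z(0.33) = -0.440
ln β = −½·[z(H)² − z(FA)²] = −0.5 × (0.110 − 0.194) = 0.042

ln β = 0.04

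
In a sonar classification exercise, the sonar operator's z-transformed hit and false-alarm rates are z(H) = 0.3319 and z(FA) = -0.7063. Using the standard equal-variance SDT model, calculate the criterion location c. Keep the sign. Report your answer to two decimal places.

c = −½·[z(H) + z(FA)] = −½·(0.3319 + (-0.7063)) = 0.1872

c = 0.19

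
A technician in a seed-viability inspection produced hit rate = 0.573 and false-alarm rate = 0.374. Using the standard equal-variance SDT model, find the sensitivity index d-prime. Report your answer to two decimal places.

d-prime = 0.51

Φ⁻¹(H) = Φ⁻¹(0.573) = 0.184
Φ⁻¹(FA) = Φ⁻¹(0.374) = -0.321
d' = z(H) − z(FA) = 0.184 − (-0.321) = 0.505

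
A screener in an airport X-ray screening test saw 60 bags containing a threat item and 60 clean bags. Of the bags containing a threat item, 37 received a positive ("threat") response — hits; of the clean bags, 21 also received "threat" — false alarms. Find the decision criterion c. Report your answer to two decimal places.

c = 0.04

H = 37/60 = 0.6167
FA = 21/60 = 0.3500
z(H) = 0.2968
z(FA) = -0.3853
c = −½·[z(H) + z(FA)] = −0.5 × (0.2968 + (-0.3853)) = 0.04425
c > 0: the screener has a conservative response bias.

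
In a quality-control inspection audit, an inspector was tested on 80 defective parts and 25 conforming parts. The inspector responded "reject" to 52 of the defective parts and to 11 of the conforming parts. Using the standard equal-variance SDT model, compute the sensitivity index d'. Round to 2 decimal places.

H = 52/80 = 0.6500
FA = 11/25 = 0.4400
z(H) = 0.385
z(FA) = -0.151
d' = z(H) − z(FA) = 0.385 − (-0.151) = 0.536

d' = 0.54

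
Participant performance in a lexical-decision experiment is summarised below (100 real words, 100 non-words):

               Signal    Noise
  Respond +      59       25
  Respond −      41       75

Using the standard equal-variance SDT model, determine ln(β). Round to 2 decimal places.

H = 59/100 = 0.5900
FA = 25/100 = 0.2500
z(H) = z(0.5900) = 0.228
z(FA) = z(0.2500) = -0.674
ln β = −½·[z(H)² − z(FA)²] = −0.5 × (0.052 − 0.454) = 0.201

ln β = 0.20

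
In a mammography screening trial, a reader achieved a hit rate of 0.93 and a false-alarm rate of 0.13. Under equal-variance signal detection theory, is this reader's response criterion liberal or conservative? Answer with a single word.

z(H) = 1.476, z(FA) = -1.126
c = −½·(z(H) + z(FA)) = -0.175
c < 0 → liberal criterion (biased toward responding “yes”).

liberal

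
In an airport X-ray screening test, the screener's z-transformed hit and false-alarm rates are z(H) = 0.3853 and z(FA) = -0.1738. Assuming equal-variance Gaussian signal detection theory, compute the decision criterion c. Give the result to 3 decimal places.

c = -0.106

c = −½·[z(H) + z(FA)] = −½·(0.3853 + (-0.1738)) = -0.10575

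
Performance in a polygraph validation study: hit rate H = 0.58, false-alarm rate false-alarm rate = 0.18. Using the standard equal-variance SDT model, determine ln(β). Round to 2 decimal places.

ln β = 0.40

z(H) = z(0.58) = 0.202
z(FA) = z(0.18) = -0.915
ln β = −½·[z(H)² − z(FA)²] = −0.5 × (0.041 − 0.837) = 0.398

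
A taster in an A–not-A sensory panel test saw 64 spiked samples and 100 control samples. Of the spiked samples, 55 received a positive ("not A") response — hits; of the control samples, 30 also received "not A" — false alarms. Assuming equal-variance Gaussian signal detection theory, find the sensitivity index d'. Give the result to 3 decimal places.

H = 55/64 = 0.8594
FA = 30/100 = 0.3000
z(H) = 1.0776
z(FA) = -0.5244
d' = z(H) − z(FA) = 1.0776 − (-0.5244) = 1.6020

d' = 1.602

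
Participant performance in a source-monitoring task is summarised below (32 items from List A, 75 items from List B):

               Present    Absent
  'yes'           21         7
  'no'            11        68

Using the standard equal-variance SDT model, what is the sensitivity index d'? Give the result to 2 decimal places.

H = 21/32 = 0.6562
FA = 7/75 = 0.0933
z(0.6562) = 0.402, z(0.0933) = -1.321
d' = z(H) − z(FA) = 0.402 − (-1.321) = 1.723

d' = 1.72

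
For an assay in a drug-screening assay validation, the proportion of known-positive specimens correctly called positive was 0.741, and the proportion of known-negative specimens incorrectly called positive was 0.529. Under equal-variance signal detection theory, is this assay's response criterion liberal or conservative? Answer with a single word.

z(H) = 0.646, z(FA) = 0.073
c = −½·(z(H) + z(FA)) = -0.3595
c < 0 → liberal criterion (biased toward responding “yes”).

liberal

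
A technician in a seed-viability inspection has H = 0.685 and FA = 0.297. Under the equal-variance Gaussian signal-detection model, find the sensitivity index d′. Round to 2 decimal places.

z(H) = 0.4817
z(FA) = -0.5330
d' = z(H) − z(FA) = 0.4817 − (-0.5330) = 1.0147

d′ = 1.01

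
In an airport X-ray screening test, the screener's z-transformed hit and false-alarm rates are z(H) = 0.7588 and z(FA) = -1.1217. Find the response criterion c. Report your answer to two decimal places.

c = 0.18

c = −½·[z(H) + z(FA)] = −½·(0.7588 + (-1.1217)) = 0.18145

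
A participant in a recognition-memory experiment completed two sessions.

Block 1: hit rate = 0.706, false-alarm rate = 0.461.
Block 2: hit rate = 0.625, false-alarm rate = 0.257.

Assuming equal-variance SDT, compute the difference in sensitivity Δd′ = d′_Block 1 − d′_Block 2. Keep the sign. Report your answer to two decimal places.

Δd′ = -0.33

Block 1: z(0.706) = 0.542, z(0.461) = -0.098, d' = 0.640
Block 2: z(0.625) = 0.319, z(0.257) = -0.653, d' = 0.972
Δd' = d'_Block 1 − d'_Block 2 = 0.640 − 0.972 = -0.332
Block 2 has the higher sensitivity.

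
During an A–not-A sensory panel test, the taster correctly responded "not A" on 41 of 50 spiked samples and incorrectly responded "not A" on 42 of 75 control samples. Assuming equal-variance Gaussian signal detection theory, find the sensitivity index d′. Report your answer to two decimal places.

H = 41/50 = 0.8200
FA = 42/75 = 0.5600
Φ⁻¹(H) = Φ⁻¹(0.8200) = 0.9154
Φ⁻¹(FA) = Φ⁻¹(0.5600) = 0.1510
d' = z(H) − z(FA) = 0.9154 − 0.1510 = 0.7644

d′ = 0.76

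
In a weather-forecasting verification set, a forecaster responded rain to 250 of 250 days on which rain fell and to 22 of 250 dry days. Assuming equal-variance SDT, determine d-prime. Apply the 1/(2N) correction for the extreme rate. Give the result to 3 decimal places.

d-prime = 4.231

The hit rate is 250/250 = 1, so apply the 1/(2N) correction: H → 1 − 1/(2·250) = 0.99800.
z(H) = z(0.99800) = 2.8782
z(FA) = z(0.08800) = -1.3532
d' = 2.8782 − (-1.3532) = 4.2314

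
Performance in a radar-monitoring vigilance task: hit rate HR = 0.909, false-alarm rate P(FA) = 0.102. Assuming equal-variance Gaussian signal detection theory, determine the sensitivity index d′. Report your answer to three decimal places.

z(H) = z(0.909) = 1.3346
z(FA) = z(0.102) = -1.2702
d' = z(H) − z(FA) = 1.3346 − (-1.2702) = 2.6048

d′ = 2.605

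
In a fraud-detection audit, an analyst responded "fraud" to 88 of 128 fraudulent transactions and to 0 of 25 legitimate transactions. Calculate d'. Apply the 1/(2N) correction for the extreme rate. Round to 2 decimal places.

d' = 2.54

The false-alarm rate is 0/25 = 0, so apply the 1/(2N) correction: FA → 1/(2·25) = 0.02000.
z(H) = z(0.68750) = 0.489
z(FA) = z(0.02000) = -2.054
d' = 0.489 − (-2.054) = 2.543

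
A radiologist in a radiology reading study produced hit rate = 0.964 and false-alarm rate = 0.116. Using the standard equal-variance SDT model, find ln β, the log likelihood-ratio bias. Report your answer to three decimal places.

ln β = -0.904

z(H) = z(0.964) = 1.7991
z(FA) = z(0.116) = -1.1952
ln β = −½·[z(H)² − z(FA)²] = −0.5 × (3.2368 − 1.4285) = -0.90415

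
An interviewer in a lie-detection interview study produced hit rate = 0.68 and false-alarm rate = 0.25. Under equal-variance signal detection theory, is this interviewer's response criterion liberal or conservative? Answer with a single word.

conservative

z(H) = 0.468, z(FA) = -0.674
c = −½·(z(H) + z(FA)) = 0.103
c > 0 → conservative criterion (biased toward responding “no”).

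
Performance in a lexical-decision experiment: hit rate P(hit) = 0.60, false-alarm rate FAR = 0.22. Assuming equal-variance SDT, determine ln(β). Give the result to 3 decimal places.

z(H) = 0.2533
z(FA) = -0.7722
ln β = −½·[z(H)² − z(FA)²] = −0.5 × (0.0642 − 0.5963) = 0.26605

ln β = 0.266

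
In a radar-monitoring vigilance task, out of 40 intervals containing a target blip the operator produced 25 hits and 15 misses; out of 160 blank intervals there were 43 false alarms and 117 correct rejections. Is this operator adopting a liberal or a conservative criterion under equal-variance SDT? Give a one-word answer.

conservative

z(H) = 0.319, z(FA) = -0.617
c = −½·(z(H) + z(FA)) = 0.149
c > 0 → conservative criterion (biased toward responding “no”).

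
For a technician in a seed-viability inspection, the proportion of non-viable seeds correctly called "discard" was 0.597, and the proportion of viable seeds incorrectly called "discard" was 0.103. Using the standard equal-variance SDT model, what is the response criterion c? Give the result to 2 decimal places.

c = 0.51

z(H) = z(0.597) = 0.2456
z(FA) = z(0.103) = -1.2646
c = −½·[z(H) + z(FA)] = −0.5 × (0.2456 + (-1.2646)) = 0.5095
c > 0: the technician has a conservative response bias.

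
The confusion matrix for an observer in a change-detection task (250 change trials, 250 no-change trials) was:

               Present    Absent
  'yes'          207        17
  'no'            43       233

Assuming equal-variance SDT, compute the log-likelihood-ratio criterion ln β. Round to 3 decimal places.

ln β = 0.664

H = 207/250 = 0.8280
FA = 17/250 = 0.0680
Φ⁻¹(H) = 0.9463
Φ⁻¹(FA) = -1.4909
ln β = −½·[z(H)² − z(FA)²] = −0.5 × (0.8955 − 2.2228) = 0.66365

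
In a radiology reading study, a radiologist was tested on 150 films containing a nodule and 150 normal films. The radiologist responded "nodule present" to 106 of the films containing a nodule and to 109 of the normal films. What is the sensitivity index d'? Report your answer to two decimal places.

H = 106/150 = 0.7067
FA = 109/150 = 0.7267
z(0.7067) = 0.5438, z(0.7267) = 0.6029
d' = z(H) − z(FA) = 0.5438 − 0.6029 = -0.0591

d' = -0.06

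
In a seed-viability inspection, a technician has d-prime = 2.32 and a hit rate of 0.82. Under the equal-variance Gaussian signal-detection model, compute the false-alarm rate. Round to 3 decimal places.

false-alarm rate = 0.080

z(hit rate) = z(0.82) = 0.9154
z(FA) = z(H) − d' = 0.9154 − 2.32 = -1.4046
false-alarm rate = Φ(-1.4046) = 0.0801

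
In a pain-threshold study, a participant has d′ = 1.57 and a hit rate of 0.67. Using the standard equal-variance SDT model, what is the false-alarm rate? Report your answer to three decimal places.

false-alarm rate = 0.129

z(hit rate) = z(0.67) = 0.4399
z(FA) = z(H) − d' = 0.4399 − 1.57 = -1.1301
false-alarm rate = Φ(-1.1301) = 0.1292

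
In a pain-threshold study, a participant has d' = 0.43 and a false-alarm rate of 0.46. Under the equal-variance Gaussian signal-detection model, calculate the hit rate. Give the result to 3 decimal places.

z(false-alarm rate) = z(0.46) = -0.1004
z(H) = z(FA) + d' = -0.1004 + 0.43 = 0.3296
hit rate = Φ(0.3296) = 0.6291

hit rate = 0.629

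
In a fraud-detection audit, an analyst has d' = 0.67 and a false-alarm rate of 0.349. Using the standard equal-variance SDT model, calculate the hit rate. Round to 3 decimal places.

hit rate = 0.611

z(false-alarm rate) = z(0.349) = -0.3880
z(H) = z(FA) + d' = -0.3880 + 0.67 = 0.2820
hit rate = Φ(0.2820) = 0.6110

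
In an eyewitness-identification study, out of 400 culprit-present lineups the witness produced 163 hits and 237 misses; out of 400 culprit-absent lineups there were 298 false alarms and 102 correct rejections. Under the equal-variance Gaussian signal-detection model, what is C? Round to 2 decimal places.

C = -0.21

H = 163/400 = 0.4075
FA = 298/400 = 0.7450
Φ⁻¹(H) = -0.234
Φ⁻¹(FA) = 0.659
c = −½·[z(H) + z(FA)] = −0.5 × (-0.234 + 0.659) = -0.2125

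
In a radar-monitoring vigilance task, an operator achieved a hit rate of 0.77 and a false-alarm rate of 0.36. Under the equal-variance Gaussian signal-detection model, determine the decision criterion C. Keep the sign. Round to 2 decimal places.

Φ⁻¹(H) = Φ⁻¹(0.77) = 0.739
Φ⁻¹(FA) = Φ⁻¹(0.36) = -0.358
c = −½·[z(H) + z(FA)] = −0.5 × (0.739 + (-0.358)) = -0.1905
c < 0: the operator has a liberal response bias.

C = -0.19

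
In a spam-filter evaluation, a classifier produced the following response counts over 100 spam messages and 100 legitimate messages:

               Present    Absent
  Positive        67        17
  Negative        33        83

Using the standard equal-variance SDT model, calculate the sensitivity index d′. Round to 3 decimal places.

H = 67/100 = 0.6700
FA = 17/100 = 0.1700
z(H) = 0.4399
z(FA) = -0.9542
d' = z(H) − z(FA) = 0.4399 − (-0.9542) = 1.3941

d′ = 1.394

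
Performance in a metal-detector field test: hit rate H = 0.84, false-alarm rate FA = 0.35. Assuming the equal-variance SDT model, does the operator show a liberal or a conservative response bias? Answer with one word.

z(H) = 0.994, z(FA) = -0.385
c = −½·(z(H) + z(FA)) = -0.3045
c < 0 → liberal criterion (biased toward responding “yes”).

liberal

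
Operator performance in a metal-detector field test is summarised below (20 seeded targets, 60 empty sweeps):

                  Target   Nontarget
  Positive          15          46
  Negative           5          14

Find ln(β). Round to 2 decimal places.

ln β = 0.04

H = 15/20 = 0.7500
FA = 46/60 = 0.7667
z(H) = z(0.7500) = 0.674
z(FA) = z(0.7667) = 0.728
ln β = −½·[z(H)² − z(FA)²] = −0.5 × (0.454 − 0.530) = 0.038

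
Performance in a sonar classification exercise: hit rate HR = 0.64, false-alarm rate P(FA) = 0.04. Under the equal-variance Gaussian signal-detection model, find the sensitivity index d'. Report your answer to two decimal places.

d' = 2.11

z(0.64) = 0.358, z(0.04) = -1.751
d' = z(H) − z(FA) = 0.358 − (-1.751) = 2.109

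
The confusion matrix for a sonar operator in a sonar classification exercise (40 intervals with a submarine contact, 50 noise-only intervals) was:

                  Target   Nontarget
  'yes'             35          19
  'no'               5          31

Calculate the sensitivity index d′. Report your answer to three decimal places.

H = 35/40 = 0.8750
FA = 19/50 = 0.3800
z(0.8750) = 1.1503, z(0.3800) = -0.3055
d' = z(H) − z(FA) = 1.1503 − (-0.3055) = 1.4558

d′ = 1.456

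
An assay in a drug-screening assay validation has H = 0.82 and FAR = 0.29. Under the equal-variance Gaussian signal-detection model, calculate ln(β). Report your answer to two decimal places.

z(H) = z(0.82) = 0.915
z(FA) = z(0.29) = -0.553
ln β = −½·[z(H)² − z(FA)²] = −0.5 × (0.837 − 0.306) = -0.2655

ln β = -0.27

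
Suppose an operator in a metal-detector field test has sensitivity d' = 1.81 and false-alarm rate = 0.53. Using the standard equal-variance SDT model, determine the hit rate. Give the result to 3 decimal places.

z(false-alarm rate) = z(0.53) = 0.0753
z(H) = z(FA) + d' = 0.0753 + 1.81 = 1.8853
hit rate = Φ(1.8853) = 0.9703

hit rate = 0.970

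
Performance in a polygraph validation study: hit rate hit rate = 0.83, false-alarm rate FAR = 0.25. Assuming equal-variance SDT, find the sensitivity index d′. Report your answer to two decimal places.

Φ⁻¹(0.83) = 0.9542, Φ⁻¹(0.25) = -0.6745
d' = z(H) − z(FA) = 0.9542 − (-0.6745) = 1.6287

d′ = 1.63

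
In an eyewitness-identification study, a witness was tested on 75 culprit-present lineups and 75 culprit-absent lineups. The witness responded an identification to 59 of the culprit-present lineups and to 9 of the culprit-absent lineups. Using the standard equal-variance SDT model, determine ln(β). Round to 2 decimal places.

ln β = 0.37

H = 59/75 = 0.7867
FA = 9/75 = 0.1200
z(H) = z(0.7867) = 0.795
z(FA) = z(0.1200) = -1.175
ln β = −½·[z(H)² − z(FA)²] = −0.5 × (0.632 − 1.381) = 0.3745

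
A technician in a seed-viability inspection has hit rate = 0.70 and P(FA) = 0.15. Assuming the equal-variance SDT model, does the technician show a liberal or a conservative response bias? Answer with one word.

conservative

z(H) = 0.524, z(FA) = -1.036
c = −½·(z(H) + z(FA)) = 0.256
c > 0 → conservative criterion (biased toward responding “no”).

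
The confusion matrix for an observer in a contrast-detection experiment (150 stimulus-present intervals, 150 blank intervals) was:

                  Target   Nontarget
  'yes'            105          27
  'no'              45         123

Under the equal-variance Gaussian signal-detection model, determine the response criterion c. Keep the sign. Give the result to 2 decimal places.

H = 105/150 = 0.7000
FA = 27/150 = 0.1800
Φ⁻¹(0.7000) = 0.524, Φ⁻¹(0.1800) = -0.915
c = −½·[z(H) + z(FA)] = −0.5 × (0.524 + (-0.915)) = 0.1955
c > 0: the observer has a conservative response bias.

c = 0.20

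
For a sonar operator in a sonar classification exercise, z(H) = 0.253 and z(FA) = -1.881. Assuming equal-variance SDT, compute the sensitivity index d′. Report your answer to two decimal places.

d' = z(H) − z(FA) = 0.253 − (-1.881) = 2.134

d′ = 2.13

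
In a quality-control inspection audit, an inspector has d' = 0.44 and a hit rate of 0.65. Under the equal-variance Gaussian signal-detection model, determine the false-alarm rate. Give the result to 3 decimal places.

z(hit rate) = z(0.65) = 0.3853
z(FA) = z(H) − d' = 0.3853 − 0.44 = -0.0547
false-alarm rate = Φ(-0.0547) = 0.4782

false-alarm rate = 0.478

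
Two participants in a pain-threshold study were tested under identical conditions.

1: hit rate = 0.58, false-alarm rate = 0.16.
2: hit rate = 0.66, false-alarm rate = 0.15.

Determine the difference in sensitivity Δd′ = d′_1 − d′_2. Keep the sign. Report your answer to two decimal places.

1: z(0.58) = 0.202, z(0.16) = -0.994, d' = 1.196
2: z(0.66) = 0.412, z(0.15) = -1.036, d' = 1.448
Δd' = d'_1 − d'_2 = 1.196 − 1.448 = -0.252
2 has the higher sensitivity.

Δd′ = -0.25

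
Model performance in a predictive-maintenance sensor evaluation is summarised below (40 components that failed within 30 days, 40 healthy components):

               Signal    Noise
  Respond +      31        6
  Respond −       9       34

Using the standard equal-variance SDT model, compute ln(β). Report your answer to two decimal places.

H = 31/40 = 0.7750
FA = 6/40 = 0.1500
z(0.7750) = 0.755, z(0.1500) = -1.036
ln β = −½·[z(H)² − z(FA)²] = −0.5 × (0.570 − 1.073) = 0.2515

ln β = 0.25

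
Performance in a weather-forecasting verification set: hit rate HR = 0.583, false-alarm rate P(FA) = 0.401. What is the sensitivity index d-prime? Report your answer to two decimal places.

d-prime = 0.46

z(0.583) = 0.210, z(0.401) = -0.251
d' = z(H) − z(FA) = 0.210 − (-0.251) = 0.461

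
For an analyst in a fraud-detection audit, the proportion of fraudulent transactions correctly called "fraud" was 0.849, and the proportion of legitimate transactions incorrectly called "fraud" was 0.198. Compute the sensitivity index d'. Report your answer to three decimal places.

d' = 1.881

Φ⁻¹(H) = Φ⁻¹(0.849) = 1.0322
Φ⁻¹(FA) = Φ⁻¹(0.198) = -0.8488
d' = z(H) − z(FA) = 1.0322 − (-0.8488) = 1.8810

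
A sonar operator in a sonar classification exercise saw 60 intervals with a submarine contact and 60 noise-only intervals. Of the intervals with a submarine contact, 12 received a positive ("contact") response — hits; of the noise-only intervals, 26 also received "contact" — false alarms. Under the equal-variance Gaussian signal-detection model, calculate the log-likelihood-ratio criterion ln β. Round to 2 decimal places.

ln β = -0.34

H = 12/60 = 0.2000
FA = 26/60 = 0.4333
Φ⁻¹(0.2000) = -0.842, Φ⁻¹(0.4333) = -0.168
ln β = −½·[z(H)² − z(FA)²] = −0.5 × (0.709 − 0.028) = -0.3405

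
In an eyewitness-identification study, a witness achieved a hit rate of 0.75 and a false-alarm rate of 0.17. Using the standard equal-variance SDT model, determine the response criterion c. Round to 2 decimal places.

c = 0.14

Φ⁻¹(H) = 0.674
Φ⁻¹(FA) = -0.954
c = −½·[z(H) + z(FA)] = −0.5 × (0.674 + (-0.954)) = 0.140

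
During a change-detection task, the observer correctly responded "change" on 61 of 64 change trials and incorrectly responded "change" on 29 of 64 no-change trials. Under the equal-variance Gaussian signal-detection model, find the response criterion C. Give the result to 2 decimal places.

H = 61/64 = 0.9531
FA = 29/64 = 0.4531
Φ⁻¹(H) = 1.6757
Φ⁻¹(FA) = -0.1178
c = −½·[z(H) + z(FA)] = −0.5 × (1.6757 + (-0.1178)) = -0.77895
c < 0: the observer has a liberal response bias.

C = -0.78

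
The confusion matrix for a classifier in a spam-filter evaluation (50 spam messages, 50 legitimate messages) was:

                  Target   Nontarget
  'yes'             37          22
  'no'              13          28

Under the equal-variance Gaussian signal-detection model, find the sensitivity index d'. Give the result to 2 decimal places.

H = 37/50 = 0.7400
FA = 22/50 = 0.4400
z(H) = 0.643
z(FA) = -0.151
d' = z(H) − z(FA) = 0.643 − (-0.151) = 0.794

d' = 0.79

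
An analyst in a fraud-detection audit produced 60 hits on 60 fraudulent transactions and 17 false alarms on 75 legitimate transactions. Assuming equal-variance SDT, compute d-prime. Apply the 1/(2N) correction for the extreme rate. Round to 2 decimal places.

The hit rate is 60/60 = 1, so apply the 1/(2N) correction: H → 1 − 1/(2·60) = 0.99167.
z(H) = z(0.99167) = 2.394
z(FA) = z(0.22667) = -0.750
d' = 2.394 − (-0.750) = 3.144

d-prime = 3.14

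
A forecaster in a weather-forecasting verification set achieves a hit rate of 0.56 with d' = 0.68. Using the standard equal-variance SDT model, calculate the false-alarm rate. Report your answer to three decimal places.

false-alarm rate = 0.298

z(hit rate) = z(0.56) = 0.1510
z(FA) = z(H) − d' = 0.1510 − 0.68 = -0.5290
false-alarm rate = Φ(-0.5290) = 0.2984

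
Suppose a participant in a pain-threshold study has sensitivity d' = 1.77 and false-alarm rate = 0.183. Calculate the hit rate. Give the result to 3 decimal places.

z(false-alarm rate) = z(0.183) = -0.9040
z(H) = z(FA) + d' = -0.9040 + 1.77 = 0.8660
hit rate = Φ(0.8660) = 0.8068

hit rate = 0.807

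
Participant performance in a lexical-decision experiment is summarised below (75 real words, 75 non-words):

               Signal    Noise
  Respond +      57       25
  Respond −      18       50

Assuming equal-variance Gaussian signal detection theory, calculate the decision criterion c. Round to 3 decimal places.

c = -0.138

H = 57/75 = 0.7600
FA = 25/75 = 0.3333
z(H) = 0.7063
z(FA) = -0.4308
c = −½·[z(H) + z(FA)] = −0.5 × (0.7063 + (-0.4308)) = -0.13775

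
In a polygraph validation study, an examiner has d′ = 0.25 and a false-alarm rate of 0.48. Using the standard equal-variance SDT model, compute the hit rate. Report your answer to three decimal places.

z(false-alarm rate) = z(0.48) = -0.0502
z(H) = z(FA) + d' = -0.0502 + 0.25 = 0.1998
hit rate = Φ(0.1998) = 0.5792

hit rate = 0.579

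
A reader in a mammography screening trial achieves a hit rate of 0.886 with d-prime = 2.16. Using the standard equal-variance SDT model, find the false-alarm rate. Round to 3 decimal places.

false-alarm rate = 0.170

z(hit rate) = z(0.886) = 1.2055
z(FA) = z(H) − d' = 1.2055 − 2.16 = -0.9545
false-alarm rate = Φ(-0.9545) = 0.1699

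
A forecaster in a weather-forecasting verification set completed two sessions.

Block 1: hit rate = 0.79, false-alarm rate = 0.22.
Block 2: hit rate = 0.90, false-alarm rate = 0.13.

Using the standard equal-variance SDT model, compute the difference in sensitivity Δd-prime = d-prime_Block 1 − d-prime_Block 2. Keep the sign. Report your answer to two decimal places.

Block 1: z(0.79) = 0.806, z(0.22) = -0.772, d' = 1.578
Block 2: z(0.90) = 1.282, z(0.13) = -1.126, d' = 2.408
Δd' = d'_Block 1 − d'_Block 2 = 1.578 − 2.408 = -0.830
Block 2 has the higher sensitivity.

Δd-prime = -0.83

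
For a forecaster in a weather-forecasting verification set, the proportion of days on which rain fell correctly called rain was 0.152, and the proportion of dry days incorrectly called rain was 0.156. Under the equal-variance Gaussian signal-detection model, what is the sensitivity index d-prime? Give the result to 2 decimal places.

d-prime = -0.02

z(H) = z(0.152) = -1.0279
z(FA) = z(0.156) = -1.0110
d' = z(H) − z(FA) = -1.0279 − (-1.0110) = -0.0169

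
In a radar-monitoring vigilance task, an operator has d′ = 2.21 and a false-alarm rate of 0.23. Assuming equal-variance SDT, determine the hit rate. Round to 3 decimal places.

hit rate = 0.929

z(false-alarm rate) = z(0.23) = -0.7388
z(H) = z(FA) + d' = -0.7388 + 2.21 = 1.4712
hit rate = Φ(1.4712) = 0.9294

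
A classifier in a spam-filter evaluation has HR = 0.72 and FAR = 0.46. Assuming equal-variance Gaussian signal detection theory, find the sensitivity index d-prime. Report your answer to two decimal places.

d-prime = 0.68

z(H) = z(0.72) = 0.5828
z(FA) = z(0.46) = -0.1004
d' = z(H) − z(FA) = 0.5828 − (-0.1004) = 0.6832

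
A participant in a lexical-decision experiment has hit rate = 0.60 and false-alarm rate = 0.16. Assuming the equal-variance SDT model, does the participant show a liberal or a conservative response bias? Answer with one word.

conservative

z(H) = 0.253, z(FA) = -0.994
c = −½·(z(H) + z(FA)) = 0.3705
c > 0 → conservative criterion (biased toward responding “no”).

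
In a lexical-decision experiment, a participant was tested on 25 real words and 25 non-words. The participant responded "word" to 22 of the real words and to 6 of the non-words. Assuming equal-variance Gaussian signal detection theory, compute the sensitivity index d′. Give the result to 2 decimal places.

H = 22/25 = 0.8800
FA = 6/25 = 0.2400
Φ⁻¹(H) = Φ⁻¹(0.8800) = 1.1750
Φ⁻¹(FA) = Φ⁻¹(0.2400) = -0.7063
d' = z(H) − z(FA) = 1.1750 − (-0.7063) = 1.8813

d′ = 1.88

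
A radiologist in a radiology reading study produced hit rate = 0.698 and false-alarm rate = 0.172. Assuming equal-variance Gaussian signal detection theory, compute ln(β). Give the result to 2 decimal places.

ln β = 0.31

z(H) = 0.519
z(FA) = -0.946
ln β = −½·[z(H)² − z(FA)²] = −0.5 × (0.269 − 0.895) = 0.313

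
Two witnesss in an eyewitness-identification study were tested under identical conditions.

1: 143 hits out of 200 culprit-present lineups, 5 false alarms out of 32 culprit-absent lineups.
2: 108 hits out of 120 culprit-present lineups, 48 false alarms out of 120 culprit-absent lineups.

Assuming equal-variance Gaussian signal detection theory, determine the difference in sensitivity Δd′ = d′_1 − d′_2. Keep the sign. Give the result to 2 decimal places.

Δd′ = 0.04

1: z(0.7150) = 0.568, z(0.1562) = -1.010, d' = 1.578
2: z(0.9000) = 1.282, z(0.4000) = -0.253, d' = 1.535
Δd' = d'_1 − d'_2 = 1.578 − 1.535 = 0.043
1 has the higher sensitivity.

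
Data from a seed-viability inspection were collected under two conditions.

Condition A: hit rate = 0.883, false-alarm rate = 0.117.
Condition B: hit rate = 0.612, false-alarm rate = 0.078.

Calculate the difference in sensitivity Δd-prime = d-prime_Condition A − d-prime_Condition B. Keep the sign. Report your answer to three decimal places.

Condition A: z(0.883) = 1.1901, z(0.117) = -1.1901, d' = 2.3802
Condition B: z(0.612) = 0.2845, z(0.078) = -1.4187, d' = 1.7032
Δd' = d'_Condition A − d'_Condition B = 2.3802 − 1.7032 = 0.6770
Condition A has the higher sensitivity.

Δd-prime = 0.677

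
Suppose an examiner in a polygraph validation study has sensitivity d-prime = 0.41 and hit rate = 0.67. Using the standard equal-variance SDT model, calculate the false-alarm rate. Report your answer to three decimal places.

false-alarm rate = 0.512

z(hit rate) = z(0.67) = 0.4399
z(FA) = z(H) − d' = 0.4399 − 0.41 = 0.0299
false-alarm rate = Φ(0.0299) = 0.5119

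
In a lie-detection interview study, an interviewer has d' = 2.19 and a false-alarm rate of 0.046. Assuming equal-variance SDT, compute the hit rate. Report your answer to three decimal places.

hit rate = 0.693

z(false-alarm rate) = z(0.046) = -1.6849
z(H) = z(FA) + d' = -1.6849 + 2.19 = 0.5051
hit rate = Φ(0.5051) = 0.6933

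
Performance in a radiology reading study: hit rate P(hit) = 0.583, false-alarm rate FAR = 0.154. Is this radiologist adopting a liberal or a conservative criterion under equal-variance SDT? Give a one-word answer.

conservative

z(H) = 0.210, z(FA) = -1.019
c = −½·(z(H) + z(FA)) = 0.4045
c > 0 → conservative criterion (biased toward responding “no”).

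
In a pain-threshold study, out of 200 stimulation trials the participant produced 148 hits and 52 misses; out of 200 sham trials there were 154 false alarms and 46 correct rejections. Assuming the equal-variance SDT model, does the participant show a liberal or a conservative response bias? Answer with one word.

liberal

z(H) = 0.643, z(FA) = 0.739
c = −½·(z(H) + z(FA)) = -0.691
c < 0 → liberal criterion (biased toward responding “yes”).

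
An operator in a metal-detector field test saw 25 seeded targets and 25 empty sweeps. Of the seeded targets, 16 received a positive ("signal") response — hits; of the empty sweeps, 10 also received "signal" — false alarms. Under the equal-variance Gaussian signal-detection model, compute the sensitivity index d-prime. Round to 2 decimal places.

H = 16/25 = 0.6400
FA = 10/25 = 0.4000
z(0.6400) = 0.358, z(0.4000) = -0.253
d' = z(H) − z(FA) = 0.358 − (-0.253) = 0.611

d-prime = 0.61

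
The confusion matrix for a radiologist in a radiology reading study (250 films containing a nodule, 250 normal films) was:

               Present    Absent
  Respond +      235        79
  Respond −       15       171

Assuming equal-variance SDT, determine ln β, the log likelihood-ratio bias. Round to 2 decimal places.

ln β = -1.09

H = 235/250 = 0.9400
FA = 79/250 = 0.3160
z(H) = z(0.9400) = 1.555
z(FA) = z(0.3160) = -0.479
ln β = −½·[z(H)² − z(FA)²] = −0.5 × (2.418 − 0.229) = -1.0945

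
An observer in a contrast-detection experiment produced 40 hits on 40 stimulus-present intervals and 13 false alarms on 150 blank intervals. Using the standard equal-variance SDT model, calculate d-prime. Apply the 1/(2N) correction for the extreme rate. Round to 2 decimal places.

d-prime = 3.60

The hit rate is 40/40 = 1, so apply the 1/(2N) correction: H → 1 − 1/(2·40) = 0.98750.
z(H) = z(0.98750) = 2.241
z(FA) = z(0.08667) = -1.362
d' = 2.241 − (-1.362) = 3.603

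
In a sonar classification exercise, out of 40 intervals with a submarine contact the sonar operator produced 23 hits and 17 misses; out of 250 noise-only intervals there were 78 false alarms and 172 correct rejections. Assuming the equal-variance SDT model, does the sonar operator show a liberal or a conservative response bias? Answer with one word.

z(H) = 0.189, z(FA) = -0.490
c = −½·(z(H) + z(FA)) = 0.1505
c > 0 → conservative criterion (biased toward responding “no”).

conservative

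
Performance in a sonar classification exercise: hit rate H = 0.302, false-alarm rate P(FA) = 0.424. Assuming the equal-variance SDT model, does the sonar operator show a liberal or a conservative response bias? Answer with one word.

z(H) = -0.519, z(FA) = -0.192
c = −½·(z(H) + z(FA)) = 0.3555
c > 0 → conservative criterion (biased toward responding “no”).

conservative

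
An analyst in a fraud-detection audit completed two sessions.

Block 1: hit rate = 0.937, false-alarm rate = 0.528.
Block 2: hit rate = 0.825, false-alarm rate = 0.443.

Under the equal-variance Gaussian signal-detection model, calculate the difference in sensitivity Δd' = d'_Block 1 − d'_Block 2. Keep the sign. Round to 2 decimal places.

Δd' = 0.38

Block 1: z(0.937) = 1.530, z(0.528) = 0.070, d' = 1.460
Block 2: z(0.825) = 0.935, z(0.443) = -0.143, d' = 1.078
Δd' = d'_Block 1 − d'_Block 2 = 1.460 − 1.078 = 0.382
Block 1 has the higher sensitivity.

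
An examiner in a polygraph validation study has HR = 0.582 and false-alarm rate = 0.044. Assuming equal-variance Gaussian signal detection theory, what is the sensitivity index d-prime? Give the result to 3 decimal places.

z(H) = z(0.582) = 0.2070
z(FA) = z(0.044) = -1.7060
d' = z(H) − z(FA) = 0.2070 − (-1.7060) = 1.9130

d-prime = 1.913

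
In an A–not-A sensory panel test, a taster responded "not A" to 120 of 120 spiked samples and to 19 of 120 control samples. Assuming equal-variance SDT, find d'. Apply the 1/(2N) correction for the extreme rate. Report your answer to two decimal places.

The hit rate is 120/120 = 1, so apply the 1/(2N) correction: H → 1 − 1/(2·120) = 0.99583.
z(H) = z(0.99583) = 2.638
z(FA) = z(0.15833) = -1.001
d' = 2.638 − (-1.001) = 3.639

d' = 3.64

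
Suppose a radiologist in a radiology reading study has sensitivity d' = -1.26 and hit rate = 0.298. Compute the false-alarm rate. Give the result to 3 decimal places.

z(hit rate) = z(0.298) = -0.5302
z(FA) = z(H) − d' = -0.5302 − (-1.26) = 0.7298
false-alarm rate = Φ(0.7298) = 0.7672

false-alarm rate = 0.767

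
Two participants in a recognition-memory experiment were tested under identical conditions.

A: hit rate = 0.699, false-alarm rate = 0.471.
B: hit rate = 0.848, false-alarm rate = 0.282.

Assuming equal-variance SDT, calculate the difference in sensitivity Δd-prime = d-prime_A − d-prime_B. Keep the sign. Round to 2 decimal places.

Δd-prime = -1.01

A: z(0.699) = 0.522, z(0.471) = -0.073, d' = 0.595
B: z(0.848) = 1.028, z(0.282) = -0.577, d' = 1.605
Δd' = d'_A − d'_B = 0.595 − 1.605 = -1.010
B has the higher sensitivity.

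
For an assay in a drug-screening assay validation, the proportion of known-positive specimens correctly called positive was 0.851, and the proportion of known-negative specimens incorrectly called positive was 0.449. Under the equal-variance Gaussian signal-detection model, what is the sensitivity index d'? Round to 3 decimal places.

d' = 1.169

Φ⁻¹(H) = Φ⁻¹(0.851) = 1.0407
Φ⁻¹(FA) = Φ⁻¹(0.449) = -0.1282
d' = z(H) − z(FA) = 1.0407 − (-0.1282) = 1.1689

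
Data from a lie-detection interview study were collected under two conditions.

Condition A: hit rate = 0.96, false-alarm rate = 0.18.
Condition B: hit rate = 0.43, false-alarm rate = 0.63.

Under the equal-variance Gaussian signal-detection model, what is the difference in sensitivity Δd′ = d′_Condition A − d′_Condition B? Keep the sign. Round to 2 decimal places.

Δd′ = 3.17

Condition A: z(0.96) = 1.751, z(0.18) = -0.915, d' = 2.666
Condition B: z(0.43) = -0.176, z(0.63) = 0.332, d' = -0.508
Δd' = d'_Condition A − d'_Condition B = 2.666 − (-0.508) = 3.174
Condition A has the higher sensitivity.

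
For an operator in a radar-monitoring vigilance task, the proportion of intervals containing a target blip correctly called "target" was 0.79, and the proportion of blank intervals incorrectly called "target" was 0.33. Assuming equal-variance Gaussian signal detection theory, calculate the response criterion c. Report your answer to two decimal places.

c = -0.18

Φ⁻¹(0.79) = 0.8064, Φ⁻¹(0.33) = -0.4399
c = −½·[z(H) + z(FA)] = −0.5 × (0.8064 + (-0.4399)) = -0.18325
c < 0: the operator has a liberal response bias.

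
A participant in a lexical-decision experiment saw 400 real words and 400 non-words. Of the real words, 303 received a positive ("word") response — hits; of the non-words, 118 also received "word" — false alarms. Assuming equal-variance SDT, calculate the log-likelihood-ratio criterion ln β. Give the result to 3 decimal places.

ln β = -0.099

H = 303/400 = 0.7575
FA = 118/400 = 0.2950
z(H) = z(0.7575) = 0.6983
z(FA) = z(0.2950) = -0.5388
ln β = −½·[z(H)² − z(FA)²] = −0.5 × (0.4876 − 0.2903) = -0.09865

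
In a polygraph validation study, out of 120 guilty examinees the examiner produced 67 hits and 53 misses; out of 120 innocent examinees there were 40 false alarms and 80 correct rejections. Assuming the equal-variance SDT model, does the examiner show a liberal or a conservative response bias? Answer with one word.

z(H) = 0.147, z(FA) = -0.431
c = −½·(z(H) + z(FA)) = 0.142
c > 0 → conservative criterion (biased toward responding “no”).

conservative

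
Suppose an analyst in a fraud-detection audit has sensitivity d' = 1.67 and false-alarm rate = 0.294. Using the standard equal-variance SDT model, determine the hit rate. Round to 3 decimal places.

z(false-alarm rate) = z(0.294) = -0.5417
z(H) = z(FA) + d' = -0.5417 + 1.67 = 1.1283
hit rate = Φ(1.1283) = 0.8704

hit rate = 0.870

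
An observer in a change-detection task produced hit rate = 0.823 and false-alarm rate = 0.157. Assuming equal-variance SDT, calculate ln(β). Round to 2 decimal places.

ln β = 0.08

Φ⁻¹(H) = 0.927
Φ⁻¹(FA) = -1.007
ln β = −½·[z(H)² − z(FA)²] = −0.5 × (0.859 − 1.014) = 0.0775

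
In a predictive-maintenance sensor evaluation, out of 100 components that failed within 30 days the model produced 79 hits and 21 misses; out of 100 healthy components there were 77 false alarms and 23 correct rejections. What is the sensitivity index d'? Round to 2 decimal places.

d' = 0.07

H = 79/100 = 0.7900
FA = 77/100 = 0.7700
z(H) = 0.806
z(FA) = 0.739
d' = z(H) − z(FA) = 0.806 − 0.739 = 0.067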